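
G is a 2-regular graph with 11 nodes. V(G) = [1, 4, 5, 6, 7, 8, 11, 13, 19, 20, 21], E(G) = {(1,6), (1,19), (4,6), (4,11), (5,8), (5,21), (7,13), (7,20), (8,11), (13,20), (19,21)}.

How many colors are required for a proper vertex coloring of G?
χ(G) = 3

Clique number ω(G) = 3 (lower bound: χ ≥ ω).
The clique on [7, 13, 20] has size 3, forcing χ ≥ 3, and the coloring below uses 3 colors, so χ(G) = 3.
A valid 3-coloring: color 1: [1, 4, 8, 13, 21]; color 2: [5, 6, 11, 19, 20]; color 3: [7].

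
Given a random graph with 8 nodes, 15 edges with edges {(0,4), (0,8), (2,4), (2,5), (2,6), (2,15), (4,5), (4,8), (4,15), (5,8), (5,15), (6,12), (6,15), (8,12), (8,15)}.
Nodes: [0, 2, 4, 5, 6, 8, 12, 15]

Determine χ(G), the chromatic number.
χ(G) = 4

Clique number ω(G) = 4 (lower bound: χ ≥ ω).
The clique on [4, 5, 8, 15] has size 4, forcing χ ≥ 4, and the coloring below uses 4 colors, so χ(G) = 4.
A valid 4-coloring: color 1: [0, 12, 15]; color 2: [4, 6]; color 3: [2, 8]; color 4: [5].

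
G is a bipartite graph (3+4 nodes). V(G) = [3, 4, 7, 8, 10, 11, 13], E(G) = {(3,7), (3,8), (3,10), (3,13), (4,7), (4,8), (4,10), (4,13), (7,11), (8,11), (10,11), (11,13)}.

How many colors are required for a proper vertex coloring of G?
χ(G) = 2

Clique number ω(G) = 2 (lower bound: χ ≥ ω).
The graph is bipartite (no odd cycle), so 2 colors suffice: χ(G) = 2.
A valid 2-coloring: color 1: [3, 4, 11]; color 2: [7, 8, 10, 13].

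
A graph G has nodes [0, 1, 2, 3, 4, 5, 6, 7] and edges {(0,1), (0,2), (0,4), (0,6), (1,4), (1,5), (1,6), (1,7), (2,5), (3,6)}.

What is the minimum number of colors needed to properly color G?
Clique number ω(G) = 3 (lower bound: χ ≥ ω).
The clique on [0, 1, 4] has size 3, forcing χ ≥ 3, and the coloring below uses 3 colors, so χ(G) = 3.
A valid 3-coloring: color 1: [1, 2, 3]; color 2: [0, 5, 7]; color 3: [4, 6].

χ(G) = 3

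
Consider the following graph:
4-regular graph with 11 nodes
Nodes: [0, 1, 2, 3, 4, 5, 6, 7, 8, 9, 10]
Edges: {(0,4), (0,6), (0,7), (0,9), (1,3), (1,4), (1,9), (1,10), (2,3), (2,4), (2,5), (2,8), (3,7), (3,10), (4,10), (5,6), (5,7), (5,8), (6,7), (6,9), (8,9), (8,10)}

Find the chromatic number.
χ(G) = 3

Clique number ω(G) = 3 (lower bound: χ ≥ ω).
The clique on [0, 6, 9] has size 3, forcing χ ≥ 3, and the coloring below uses 3 colors, so χ(G) = 3.
A valid 3-coloring: color 1: [0, 1, 5]; color 2: [2, 7, 9, 10]; color 3: [3, 4, 6, 8].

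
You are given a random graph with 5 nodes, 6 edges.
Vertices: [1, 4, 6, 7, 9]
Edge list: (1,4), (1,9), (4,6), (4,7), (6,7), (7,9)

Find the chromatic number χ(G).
Clique number ω(G) = 3 (lower bound: χ ≥ ω).
The clique on [4, 6, 7] has size 3, forcing χ ≥ 3, and the coloring below uses 3 colors, so χ(G) = 3.
A valid 3-coloring: color 1: [1, 7]; color 2: [4, 9]; color 3: [6].

χ(G) = 3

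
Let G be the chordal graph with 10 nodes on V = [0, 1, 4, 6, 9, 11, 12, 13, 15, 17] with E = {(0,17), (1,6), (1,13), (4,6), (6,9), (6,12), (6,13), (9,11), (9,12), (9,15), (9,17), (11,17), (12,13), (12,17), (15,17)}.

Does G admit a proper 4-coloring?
Yes, G is 4-colorable

A valid 4-coloring: color 1: [6, 17]; color 2: [0, 4, 9, 13]; color 3: [1, 11, 12, 15].
(χ(G) = 3 ≤ 4.)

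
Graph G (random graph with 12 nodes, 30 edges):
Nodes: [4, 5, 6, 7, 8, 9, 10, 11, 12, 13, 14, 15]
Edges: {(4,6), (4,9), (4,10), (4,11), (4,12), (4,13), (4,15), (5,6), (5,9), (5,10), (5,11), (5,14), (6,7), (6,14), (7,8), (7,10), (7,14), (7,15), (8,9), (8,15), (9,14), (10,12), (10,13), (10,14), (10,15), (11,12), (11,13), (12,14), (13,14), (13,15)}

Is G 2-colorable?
No, G is not 2-colorable

The clique on vertices [4, 10, 13, 15] has size 4 > 2, so it alone needs 4 colors.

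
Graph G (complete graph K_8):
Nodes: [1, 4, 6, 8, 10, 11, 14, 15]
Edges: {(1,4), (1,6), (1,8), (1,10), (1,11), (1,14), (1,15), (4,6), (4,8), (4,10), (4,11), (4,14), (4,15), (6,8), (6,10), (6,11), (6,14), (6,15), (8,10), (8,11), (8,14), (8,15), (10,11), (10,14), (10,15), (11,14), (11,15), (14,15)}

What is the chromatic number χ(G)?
Clique number ω(G) = 8 (lower bound: χ ≥ ω).
The clique on [1, 4, 6, 8, 10, 11, 14, 15] has size 8, forcing χ ≥ 8, and the coloring below uses 8 colors, so χ(G) = 8.
A valid 8-coloring: color 1: [6]; color 2: [10]; color 3: [4]; color 4: [14]; color 5: [11]; color 6: [1]; color 7: [8]; color 8: [15].

χ(G) = 8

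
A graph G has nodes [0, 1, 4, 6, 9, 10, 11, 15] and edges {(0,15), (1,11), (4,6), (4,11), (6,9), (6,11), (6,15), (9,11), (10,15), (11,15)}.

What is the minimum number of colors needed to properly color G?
Clique number ω(G) = 3 (lower bound: χ ≥ ω).
The clique on [6, 9, 11] has size 3, forcing χ ≥ 3, and the coloring below uses 3 colors, so χ(G) = 3.
A valid 3-coloring: color 1: [0, 10, 11]; color 2: [1, 6]; color 3: [4, 9, 15].

χ(G) = 3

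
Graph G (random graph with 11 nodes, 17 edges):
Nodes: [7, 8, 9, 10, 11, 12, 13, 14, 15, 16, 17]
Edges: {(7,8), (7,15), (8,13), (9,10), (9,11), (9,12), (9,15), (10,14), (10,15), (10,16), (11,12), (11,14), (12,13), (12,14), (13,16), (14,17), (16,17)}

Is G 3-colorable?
A valid 3-coloring: color 1: [8, 10, 12, 17]; color 2: [7, 9, 14, 16]; color 3: [11, 13, 15].
(χ(G) = 3 ≤ 3.)

Yes, G is 3-colorable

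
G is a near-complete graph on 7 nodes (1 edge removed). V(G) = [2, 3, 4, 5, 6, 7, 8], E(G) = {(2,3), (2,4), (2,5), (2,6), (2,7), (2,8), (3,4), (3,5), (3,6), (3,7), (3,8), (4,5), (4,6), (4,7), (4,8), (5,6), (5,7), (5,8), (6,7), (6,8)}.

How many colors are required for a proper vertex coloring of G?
Clique number ω(G) = 6 (lower bound: χ ≥ ω).
The clique on [2, 3, 4, 5, 6, 8] has size 6, forcing χ ≥ 6, and the coloring below uses 6 colors, so χ(G) = 6.
A valid 6-coloring: color 1: [2]; color 2: [4]; color 3: [5]; color 4: [6]; color 5: [3]; color 6: [7, 8].

χ(G) = 6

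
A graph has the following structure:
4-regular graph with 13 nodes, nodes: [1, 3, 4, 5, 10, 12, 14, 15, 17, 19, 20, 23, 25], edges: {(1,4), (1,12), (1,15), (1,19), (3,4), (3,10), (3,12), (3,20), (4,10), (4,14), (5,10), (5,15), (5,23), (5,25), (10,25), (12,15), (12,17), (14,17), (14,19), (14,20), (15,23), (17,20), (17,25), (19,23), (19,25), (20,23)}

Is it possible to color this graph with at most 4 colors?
Yes, G is 4-colorable

A valid 4-coloring: color 1: [1, 3, 14, 23, 25]; color 2: [4, 5, 12, 19, 20]; color 3: [10, 15, 17].
(χ(G) = 3 ≤ 4.)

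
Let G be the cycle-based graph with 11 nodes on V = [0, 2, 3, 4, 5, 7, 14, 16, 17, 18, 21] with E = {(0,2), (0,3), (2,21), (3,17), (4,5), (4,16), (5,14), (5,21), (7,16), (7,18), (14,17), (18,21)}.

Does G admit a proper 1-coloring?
No, G is not 1-colorable

Edge (0,2) forces its endpoints to differ, so 1 color is not enough.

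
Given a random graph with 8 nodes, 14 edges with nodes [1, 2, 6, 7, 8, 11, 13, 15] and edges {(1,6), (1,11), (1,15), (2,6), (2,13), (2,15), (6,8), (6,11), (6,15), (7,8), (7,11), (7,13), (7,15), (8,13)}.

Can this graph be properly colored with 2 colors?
No, G is not 2-colorable

The clique on vertices [7, 8, 13] has size 3 > 2, so it alone needs 3 colors.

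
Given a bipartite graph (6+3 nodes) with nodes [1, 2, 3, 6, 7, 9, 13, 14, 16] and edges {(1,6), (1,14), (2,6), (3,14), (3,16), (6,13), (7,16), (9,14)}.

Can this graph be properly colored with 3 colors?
Yes, G is 3-colorable

A valid 3-coloring: color 1: [6, 14, 16]; color 2: [1, 2, 3, 7, 9, 13].
(χ(G) = 2 ≤ 3.)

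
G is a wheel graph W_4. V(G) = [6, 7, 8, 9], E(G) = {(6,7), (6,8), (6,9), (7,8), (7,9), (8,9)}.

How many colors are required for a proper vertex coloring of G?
χ(G) = 4

Clique number ω(G) = 4 (lower bound: χ ≥ ω).
The clique on [6, 7, 8, 9] has size 4, forcing χ ≥ 4, and the coloring below uses 4 colors, so χ(G) = 4.
A valid 4-coloring: color 1: [8]; color 2: [6]; color 3: [9]; color 4: [7].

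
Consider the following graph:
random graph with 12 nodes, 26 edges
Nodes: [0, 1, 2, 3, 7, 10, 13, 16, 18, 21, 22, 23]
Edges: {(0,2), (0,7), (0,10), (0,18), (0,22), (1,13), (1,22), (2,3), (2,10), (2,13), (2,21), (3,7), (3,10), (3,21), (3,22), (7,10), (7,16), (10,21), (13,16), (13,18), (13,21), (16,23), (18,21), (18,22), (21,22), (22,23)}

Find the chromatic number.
χ(G) = 4

Clique number ω(G) = 4 (lower bound: χ ≥ ω).
The clique on [2, 3, 10, 21] has size 4, forcing χ ≥ 4, and the coloring below uses 4 colors, so χ(G) = 4.
A valid 4-coloring: color 1: [1, 7, 21, 23]; color 2: [2, 16, 22]; color 3: [0, 3, 13]; color 4: [10, 18].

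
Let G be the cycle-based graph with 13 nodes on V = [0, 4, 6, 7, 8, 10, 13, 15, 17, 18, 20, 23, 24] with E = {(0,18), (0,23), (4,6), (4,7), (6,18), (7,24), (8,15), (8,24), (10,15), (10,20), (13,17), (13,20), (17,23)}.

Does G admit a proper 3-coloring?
Yes, G is 3-colorable

A valid 3-coloring: color 1: [7, 8, 10, 13, 18, 23]; color 2: [0, 4, 15, 17, 20, 24]; color 3: [6].
(χ(G) = 3 ≤ 3.)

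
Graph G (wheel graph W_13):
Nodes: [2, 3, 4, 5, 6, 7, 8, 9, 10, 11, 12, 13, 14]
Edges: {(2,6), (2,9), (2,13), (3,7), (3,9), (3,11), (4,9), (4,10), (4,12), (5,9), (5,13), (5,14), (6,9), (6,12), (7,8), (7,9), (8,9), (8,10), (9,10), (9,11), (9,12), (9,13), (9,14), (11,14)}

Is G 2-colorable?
The clique on vertices [2, 9, 13] has size 3 > 2, so it alone needs 3 colors.

No, G is not 2-colorable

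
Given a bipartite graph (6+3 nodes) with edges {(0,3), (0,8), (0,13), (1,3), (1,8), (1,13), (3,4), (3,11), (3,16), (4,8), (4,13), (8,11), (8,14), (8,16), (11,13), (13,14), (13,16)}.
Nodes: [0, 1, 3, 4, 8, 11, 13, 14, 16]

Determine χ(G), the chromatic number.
Clique number ω(G) = 2 (lower bound: χ ≥ ω).
The graph is bipartite (no odd cycle), so 2 colors suffice: χ(G) = 2.
A valid 2-coloring: color 1: [3, 8, 13]; color 2: [0, 1, 4, 11, 14, 16].

χ(G) = 2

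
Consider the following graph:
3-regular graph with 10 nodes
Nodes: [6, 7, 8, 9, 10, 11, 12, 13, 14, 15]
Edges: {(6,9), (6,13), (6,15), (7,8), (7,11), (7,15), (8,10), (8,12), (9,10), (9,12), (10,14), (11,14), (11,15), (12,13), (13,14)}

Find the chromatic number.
Clique number ω(G) = 3 (lower bound: χ ≥ ω).
The clique on [7, 11, 15] has size 3, forcing χ ≥ 3, and the coloring below uses 3 colors, so χ(G) = 3.
A valid 3-coloring: color 1: [10, 11, 13]; color 2: [8, 9, 14, 15]; color 3: [6, 7, 12].

χ(G) = 3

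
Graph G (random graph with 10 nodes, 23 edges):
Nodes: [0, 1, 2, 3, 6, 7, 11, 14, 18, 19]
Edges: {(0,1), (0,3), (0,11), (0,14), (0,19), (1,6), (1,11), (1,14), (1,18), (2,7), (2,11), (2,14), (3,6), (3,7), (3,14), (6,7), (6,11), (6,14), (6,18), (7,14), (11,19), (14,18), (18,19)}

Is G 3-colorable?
No, G is not 3-colorable

The clique on vertices [1, 6, 14, 18] has size 4 > 3, so it alone needs 4 colors.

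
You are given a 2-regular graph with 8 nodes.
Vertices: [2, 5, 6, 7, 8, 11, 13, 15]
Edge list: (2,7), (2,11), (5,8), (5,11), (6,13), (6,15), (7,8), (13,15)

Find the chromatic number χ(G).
χ(G) = 3

Clique number ω(G) = 3 (lower bound: χ ≥ ω).
The clique on [6, 13, 15] has size 3, forcing χ ≥ 3, and the coloring below uses 3 colors, so χ(G) = 3.
A valid 3-coloring: color 1: [7, 11, 13]; color 2: [2, 5, 6]; color 3: [8, 15].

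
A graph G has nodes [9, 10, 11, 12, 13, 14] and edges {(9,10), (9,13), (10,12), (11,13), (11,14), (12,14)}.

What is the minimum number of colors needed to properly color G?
χ(G) = 2

Clique number ω(G) = 2 (lower bound: χ ≥ ω).
The graph is bipartite (no odd cycle), so 2 colors suffice: χ(G) = 2.
A valid 2-coloring: color 1: [9, 11, 12]; color 2: [10, 13, 14].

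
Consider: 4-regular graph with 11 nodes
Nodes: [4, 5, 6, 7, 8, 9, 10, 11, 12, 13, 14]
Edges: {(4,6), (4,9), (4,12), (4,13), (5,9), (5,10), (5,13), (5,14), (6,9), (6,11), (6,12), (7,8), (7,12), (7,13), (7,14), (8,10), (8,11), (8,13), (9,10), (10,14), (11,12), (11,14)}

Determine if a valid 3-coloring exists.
A valid 3-coloring: color 1: [9, 12, 13, 14]; color 2: [5, 6, 8]; color 3: [4, 7, 10, 11].
(χ(G) = 3 ≤ 3.)

Yes, G is 3-colorable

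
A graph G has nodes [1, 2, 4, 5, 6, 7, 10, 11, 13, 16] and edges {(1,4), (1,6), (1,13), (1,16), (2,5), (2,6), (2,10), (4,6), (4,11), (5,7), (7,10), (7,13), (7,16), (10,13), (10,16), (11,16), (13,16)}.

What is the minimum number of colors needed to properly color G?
χ(G) = 4

Clique number ω(G) = 4 (lower bound: χ ≥ ω).
The clique on [7, 10, 13, 16] has size 4, forcing χ ≥ 4, and the coloring below uses 4 colors, so χ(G) = 4.
A valid 4-coloring: color 1: [2, 4, 16]; color 2: [1, 7, 11]; color 3: [5, 6, 10]; color 4: [13].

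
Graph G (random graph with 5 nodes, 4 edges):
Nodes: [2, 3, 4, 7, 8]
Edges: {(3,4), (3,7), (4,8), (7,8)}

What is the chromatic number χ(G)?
Clique number ω(G) = 2 (lower bound: χ ≥ ω).
The graph is bipartite (no odd cycle), so 2 colors suffice: χ(G) = 2.
A valid 2-coloring: color 1: [2, 3, 8]; color 2: [4, 7].

χ(G) = 2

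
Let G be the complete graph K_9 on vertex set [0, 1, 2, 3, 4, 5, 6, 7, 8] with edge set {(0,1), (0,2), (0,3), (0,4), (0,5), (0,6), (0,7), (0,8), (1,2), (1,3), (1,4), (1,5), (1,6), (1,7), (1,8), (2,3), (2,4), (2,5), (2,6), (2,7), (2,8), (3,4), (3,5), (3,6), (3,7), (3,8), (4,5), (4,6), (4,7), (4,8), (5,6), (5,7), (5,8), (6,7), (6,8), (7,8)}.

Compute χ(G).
Clique number ω(G) = 9 (lower bound: χ ≥ ω).
The clique on [0, 1, 2, 3, 4, 5, 6, 7, 8] has size 9, forcing χ ≥ 9, and the coloring below uses 9 colors, so χ(G) = 9.
A valid 9-coloring: color 1: [0]; color 2: [1]; color 3: [4]; color 4: [5]; color 5: [3]; color 6: [8]; color 7: [2]; color 8: [7]; color 9: [6].

χ(G) = 9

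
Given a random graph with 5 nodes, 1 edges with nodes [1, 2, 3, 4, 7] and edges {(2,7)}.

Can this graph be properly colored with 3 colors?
A valid 3-coloring: color 1: [1, 3, 4, 7]; color 2: [2].
(χ(G) = 2 ≤ 3.)

Yes, G is 3-colorable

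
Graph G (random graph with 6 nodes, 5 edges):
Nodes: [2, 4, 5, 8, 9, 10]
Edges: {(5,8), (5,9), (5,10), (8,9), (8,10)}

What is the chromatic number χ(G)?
Clique number ω(G) = 3 (lower bound: χ ≥ ω).
The clique on [5, 8, 9] has size 3, forcing χ ≥ 3, and the coloring below uses 3 colors, so χ(G) = 3.
A valid 3-coloring: color 1: [2, 4, 8]; color 2: [5]; color 3: [9, 10].

χ(G) = 3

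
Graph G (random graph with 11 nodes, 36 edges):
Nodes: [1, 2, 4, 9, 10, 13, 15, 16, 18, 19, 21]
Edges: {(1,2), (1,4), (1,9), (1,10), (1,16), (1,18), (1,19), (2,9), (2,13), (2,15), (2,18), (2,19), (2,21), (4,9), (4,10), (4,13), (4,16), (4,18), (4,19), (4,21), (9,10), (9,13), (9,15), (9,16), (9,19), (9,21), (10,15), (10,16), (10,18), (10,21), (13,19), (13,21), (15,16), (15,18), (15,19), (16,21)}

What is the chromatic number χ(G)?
Clique number ω(G) = 5 (lower bound: χ ≥ ω).
The clique on [1, 4, 9, 10, 16] has size 5, forcing χ ≥ 5, and the coloring below uses 5 colors, so χ(G) = 5.
A valid 5-coloring: color 1: [9, 18]; color 2: [2, 4]; color 3: [1, 15, 21]; color 4: [10, 13]; color 5: [16, 19].

χ(G) = 5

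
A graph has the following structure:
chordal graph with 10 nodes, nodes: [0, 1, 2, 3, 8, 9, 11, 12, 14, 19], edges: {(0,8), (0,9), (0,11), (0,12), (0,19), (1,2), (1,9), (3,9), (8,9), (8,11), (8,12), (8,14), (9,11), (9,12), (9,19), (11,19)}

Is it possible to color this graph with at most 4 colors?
A valid 4-coloring: color 1: [2, 9, 14]; color 2: [0, 1, 3]; color 3: [8, 19]; color 4: [11, 12].
(χ(G) = 4 ≤ 4.)

Yes, G is 4-colorable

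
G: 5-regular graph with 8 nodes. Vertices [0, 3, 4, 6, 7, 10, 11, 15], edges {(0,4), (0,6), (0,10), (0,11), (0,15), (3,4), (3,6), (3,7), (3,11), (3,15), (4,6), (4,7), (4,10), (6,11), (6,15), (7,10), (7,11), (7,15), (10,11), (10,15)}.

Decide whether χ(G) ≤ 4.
A valid 4-coloring: color 1: [4, 11, 15]; color 2: [0, 7]; color 3: [3, 10]; color 4: [6].
(χ(G) = 4 ≤ 4.)

Yes, G is 4-colorable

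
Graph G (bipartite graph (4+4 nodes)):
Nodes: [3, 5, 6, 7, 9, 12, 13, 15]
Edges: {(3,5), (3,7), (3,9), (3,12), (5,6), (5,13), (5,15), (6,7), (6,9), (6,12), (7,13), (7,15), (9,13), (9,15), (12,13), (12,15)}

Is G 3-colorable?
A valid 3-coloring: color 1: [5, 7, 9, 12]; color 2: [3, 6, 13, 15].
(χ(G) = 2 ≤ 3.)

Yes, G is 3-colorable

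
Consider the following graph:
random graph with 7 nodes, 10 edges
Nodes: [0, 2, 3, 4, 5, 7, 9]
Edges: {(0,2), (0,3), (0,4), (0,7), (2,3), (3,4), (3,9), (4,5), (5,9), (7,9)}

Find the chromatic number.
Clique number ω(G) = 3 (lower bound: χ ≥ ω).
The clique on [0, 2, 3] has size 3, forcing χ ≥ 3, and the coloring below uses 3 colors, so χ(G) = 3.
A valid 3-coloring: color 1: [0, 9]; color 2: [3, 5, 7]; color 3: [2, 4].

χ(G) = 3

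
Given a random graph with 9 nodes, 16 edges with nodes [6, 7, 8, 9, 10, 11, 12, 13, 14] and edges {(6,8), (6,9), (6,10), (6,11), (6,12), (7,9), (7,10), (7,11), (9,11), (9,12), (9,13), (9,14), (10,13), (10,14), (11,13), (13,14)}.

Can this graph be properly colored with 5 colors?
Yes, G is 5-colorable

A valid 5-coloring: color 1: [8, 9, 10]; color 2: [6, 7, 13]; color 3: [11, 12, 14].
(χ(G) = 3 ≤ 5.)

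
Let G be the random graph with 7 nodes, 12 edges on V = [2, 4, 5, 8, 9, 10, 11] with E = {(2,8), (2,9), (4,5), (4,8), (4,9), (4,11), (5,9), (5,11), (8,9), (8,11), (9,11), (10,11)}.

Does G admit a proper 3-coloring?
The clique on vertices [4, 8, 9, 11] has size 4 > 3, so it alone needs 4 colors.

No, G is not 3-colorable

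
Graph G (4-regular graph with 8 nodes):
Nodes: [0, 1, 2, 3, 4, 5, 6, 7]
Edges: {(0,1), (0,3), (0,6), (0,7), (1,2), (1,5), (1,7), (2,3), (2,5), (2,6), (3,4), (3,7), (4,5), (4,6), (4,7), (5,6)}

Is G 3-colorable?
Yes, G is 3-colorable

A valid 3-coloring: color 1: [0, 2, 4]; color 2: [5, 7]; color 3: [1, 3, 6].
(χ(G) = 3 ≤ 3.)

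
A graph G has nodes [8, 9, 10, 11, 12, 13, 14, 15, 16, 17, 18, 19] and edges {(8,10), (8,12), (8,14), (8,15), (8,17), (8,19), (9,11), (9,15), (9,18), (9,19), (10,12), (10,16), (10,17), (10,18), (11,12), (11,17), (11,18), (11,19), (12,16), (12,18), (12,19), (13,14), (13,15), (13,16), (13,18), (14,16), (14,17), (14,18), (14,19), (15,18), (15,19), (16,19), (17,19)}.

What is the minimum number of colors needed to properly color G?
χ(G) = 4

Clique number ω(G) = 4 (lower bound: χ ≥ ω).
The clique on [8, 14, 17, 19] has size 4, forcing χ ≥ 4, and the coloring below uses 4 colors, so χ(G) = 4.
A valid 4-coloring: color 1: [18, 19]; color 2: [9, 12, 13, 17]; color 3: [8, 11, 16]; color 4: [10, 14, 15].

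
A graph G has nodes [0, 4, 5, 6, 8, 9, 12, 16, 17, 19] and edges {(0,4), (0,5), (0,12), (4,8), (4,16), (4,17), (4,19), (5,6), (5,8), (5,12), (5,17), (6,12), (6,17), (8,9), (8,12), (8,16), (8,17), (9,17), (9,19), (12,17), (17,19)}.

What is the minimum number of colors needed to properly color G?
Clique number ω(G) = 4 (lower bound: χ ≥ ω).
The clique on [5, 8, 12, 17] has size 4, forcing χ ≥ 4, and the coloring below uses 4 colors, so χ(G) = 4.
A valid 4-coloring: color 1: [0, 16, 17]; color 2: [6, 8, 19]; color 3: [4, 9, 12]; color 4: [5].

χ(G) = 4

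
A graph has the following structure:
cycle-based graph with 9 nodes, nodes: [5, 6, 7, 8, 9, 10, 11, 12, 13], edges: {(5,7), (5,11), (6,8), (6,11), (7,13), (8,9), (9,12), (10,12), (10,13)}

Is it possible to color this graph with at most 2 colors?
Odd cycle [9, 12, 10, 13, 7, 5, 11, 6, 8] needs 3 colors (χ ≥ 3).
Hence χ(G) ≥ 3 > 2, so no proper 2-coloring exists.

No, G is not 2-colorable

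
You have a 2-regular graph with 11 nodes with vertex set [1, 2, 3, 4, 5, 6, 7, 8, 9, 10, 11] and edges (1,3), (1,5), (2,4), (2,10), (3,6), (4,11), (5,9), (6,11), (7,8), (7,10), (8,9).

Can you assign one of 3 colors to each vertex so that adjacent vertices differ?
A valid 3-coloring: color 1: [2, 3, 5, 8, 11]; color 2: [1, 4, 6, 9, 10]; color 3: [7].
(χ(G) = 3 ≤ 3.)

Yes, G is 3-colorable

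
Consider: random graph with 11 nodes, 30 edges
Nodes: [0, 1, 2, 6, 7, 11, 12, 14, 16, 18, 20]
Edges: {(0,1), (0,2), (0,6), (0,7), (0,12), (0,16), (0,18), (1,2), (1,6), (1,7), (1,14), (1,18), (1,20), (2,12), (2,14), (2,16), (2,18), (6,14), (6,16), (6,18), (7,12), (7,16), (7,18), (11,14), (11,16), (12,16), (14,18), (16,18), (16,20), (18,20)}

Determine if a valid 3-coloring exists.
No, G is not 3-colorable

The clique on vertices [0, 2, 16, 18] has size 4 > 3, so it alone needs 4 colors.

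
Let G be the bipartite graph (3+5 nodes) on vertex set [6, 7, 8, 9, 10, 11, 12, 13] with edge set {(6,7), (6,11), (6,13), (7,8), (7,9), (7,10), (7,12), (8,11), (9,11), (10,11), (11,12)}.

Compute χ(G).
Clique number ω(G) = 2 (lower bound: χ ≥ ω).
The graph is bipartite (no odd cycle), so 2 colors suffice: χ(G) = 2.
A valid 2-coloring: color 1: [7, 11, 13]; color 2: [6, 8, 9, 10, 12].

χ(G) = 2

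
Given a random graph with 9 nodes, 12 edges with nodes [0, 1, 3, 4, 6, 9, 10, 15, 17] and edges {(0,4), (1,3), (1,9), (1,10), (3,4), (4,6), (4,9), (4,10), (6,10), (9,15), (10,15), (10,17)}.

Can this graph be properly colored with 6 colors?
Yes, G is 6-colorable

A valid 6-coloring: color 1: [1, 4, 15, 17]; color 2: [0, 3, 9, 10]; color 3: [6].
(χ(G) = 3 ≤ 6.)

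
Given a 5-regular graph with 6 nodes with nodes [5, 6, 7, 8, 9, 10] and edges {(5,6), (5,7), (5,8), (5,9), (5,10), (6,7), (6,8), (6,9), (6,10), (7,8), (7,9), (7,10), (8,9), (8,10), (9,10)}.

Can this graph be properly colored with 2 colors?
The clique on vertices [5, 6, 7, 8, 9, 10] has size 6 > 2, so it alone needs 6 colors.

No, G is not 2-colorable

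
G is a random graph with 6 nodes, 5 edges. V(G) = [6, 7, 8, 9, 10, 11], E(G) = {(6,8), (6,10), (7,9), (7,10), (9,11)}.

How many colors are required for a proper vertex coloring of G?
χ(G) = 2

Clique number ω(G) = 2 (lower bound: χ ≥ ω).
The graph is bipartite (no odd cycle), so 2 colors suffice: χ(G) = 2.
A valid 2-coloring: color 1: [6, 7, 11]; color 2: [8, 9, 10].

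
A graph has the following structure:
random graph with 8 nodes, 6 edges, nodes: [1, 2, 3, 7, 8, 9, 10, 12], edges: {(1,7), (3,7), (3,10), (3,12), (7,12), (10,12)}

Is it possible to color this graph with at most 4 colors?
Yes, G is 4-colorable

A valid 4-coloring: color 1: [2, 7, 8, 9, 10]; color 2: [1, 12]; color 3: [3].
(χ(G) = 3 ≤ 4.)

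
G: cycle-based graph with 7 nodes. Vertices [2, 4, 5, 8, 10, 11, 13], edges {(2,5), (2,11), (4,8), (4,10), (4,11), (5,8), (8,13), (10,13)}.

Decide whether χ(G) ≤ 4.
Yes, G is 4-colorable

A valid 4-coloring: color 1: [4, 5, 13]; color 2: [2, 8, 10]; color 3: [11].
(χ(G) = 3 ≤ 4.)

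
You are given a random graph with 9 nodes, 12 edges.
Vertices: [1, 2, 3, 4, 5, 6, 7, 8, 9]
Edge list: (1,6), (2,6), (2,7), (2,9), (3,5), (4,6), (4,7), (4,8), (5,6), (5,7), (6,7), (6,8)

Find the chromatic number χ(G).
χ(G) = 3

Clique number ω(G) = 3 (lower bound: χ ≥ ω).
The clique on [4, 6, 8] has size 3, forcing χ ≥ 3, and the coloring below uses 3 colors, so χ(G) = 3.
A valid 3-coloring: color 1: [3, 6, 9]; color 2: [1, 7, 8]; color 3: [2, 4, 5].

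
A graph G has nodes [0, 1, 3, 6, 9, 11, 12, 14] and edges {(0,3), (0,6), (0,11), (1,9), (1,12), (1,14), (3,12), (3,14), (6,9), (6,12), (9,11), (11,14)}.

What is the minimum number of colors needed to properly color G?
Clique number ω(G) = 2 (lower bound: χ ≥ ω).
The graph is bipartite (no odd cycle), so 2 colors suffice: χ(G) = 2.
A valid 2-coloring: color 1: [0, 9, 12, 14]; color 2: [1, 3, 6, 11].

χ(G) = 2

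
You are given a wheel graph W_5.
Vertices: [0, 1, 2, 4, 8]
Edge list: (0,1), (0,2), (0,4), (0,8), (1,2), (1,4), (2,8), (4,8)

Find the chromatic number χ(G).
Clique number ω(G) = 3 (lower bound: χ ≥ ω).
The clique on [0, 2, 8] has size 3, forcing χ ≥ 3, and the coloring below uses 3 colors, so χ(G) = 3.
A valid 3-coloring: color 1: [0]; color 2: [1, 8]; color 3: [2, 4].

χ(G) = 3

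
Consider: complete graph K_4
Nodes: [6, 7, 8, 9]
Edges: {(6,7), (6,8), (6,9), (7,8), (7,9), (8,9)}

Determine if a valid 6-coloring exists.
A valid 6-coloring: color 1: [8]; color 2: [6]; color 3: [9]; color 4: [7].
(χ(G) = 4 ≤ 6.)

Yes, G is 6-colorable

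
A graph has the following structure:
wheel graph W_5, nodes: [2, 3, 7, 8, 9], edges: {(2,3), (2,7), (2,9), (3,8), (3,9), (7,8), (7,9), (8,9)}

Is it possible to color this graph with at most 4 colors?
Yes, G is 4-colorable

A valid 4-coloring: color 1: [9]; color 2: [3, 7]; color 3: [2, 8].
(χ(G) = 3 ≤ 4.)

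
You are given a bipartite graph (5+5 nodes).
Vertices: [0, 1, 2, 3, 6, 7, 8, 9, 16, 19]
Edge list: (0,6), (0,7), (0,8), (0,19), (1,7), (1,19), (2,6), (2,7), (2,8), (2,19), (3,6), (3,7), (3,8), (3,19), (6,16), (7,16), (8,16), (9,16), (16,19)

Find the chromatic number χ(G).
χ(G) = 2

Clique number ω(G) = 2 (lower bound: χ ≥ ω).
The graph is bipartite (no odd cycle), so 2 colors suffice: χ(G) = 2.
A valid 2-coloring: color 1: [6, 7, 8, 9, 19]; color 2: [0, 1, 2, 3, 16].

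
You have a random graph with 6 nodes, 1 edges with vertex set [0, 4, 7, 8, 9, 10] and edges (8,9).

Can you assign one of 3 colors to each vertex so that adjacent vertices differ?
Yes, G is 3-colorable

A valid 3-coloring: color 1: [0, 4, 7, 9, 10]; color 2: [8].
(χ(G) = 2 ≤ 3.)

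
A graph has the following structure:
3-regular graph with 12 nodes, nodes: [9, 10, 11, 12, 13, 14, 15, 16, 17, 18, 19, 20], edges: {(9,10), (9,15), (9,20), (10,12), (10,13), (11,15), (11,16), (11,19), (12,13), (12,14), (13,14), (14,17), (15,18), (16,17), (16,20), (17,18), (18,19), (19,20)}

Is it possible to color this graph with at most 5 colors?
Yes, G is 5-colorable

A valid 5-coloring: color 1: [10, 14, 15, 16, 19]; color 2: [9, 11, 12, 18]; color 3: [13, 17, 20].
(χ(G) = 3 ≤ 5.)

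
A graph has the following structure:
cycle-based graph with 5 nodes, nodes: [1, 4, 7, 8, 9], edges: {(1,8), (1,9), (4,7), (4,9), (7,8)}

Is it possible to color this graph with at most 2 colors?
Odd cycle [1, 9, 4, 7, 8] needs 3 colors (χ ≥ 3).
Hence χ(G) ≥ 3 > 2, so no proper 2-coloring exists.

No, G is not 2-colorable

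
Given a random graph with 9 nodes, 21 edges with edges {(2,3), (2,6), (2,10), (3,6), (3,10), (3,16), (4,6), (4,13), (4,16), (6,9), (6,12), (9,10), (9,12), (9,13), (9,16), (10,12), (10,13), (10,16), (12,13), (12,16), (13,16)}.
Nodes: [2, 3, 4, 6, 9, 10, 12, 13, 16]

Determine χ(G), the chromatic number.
χ(G) = 5

Clique number ω(G) = 5 (lower bound: χ ≥ ω).
The clique on [9, 10, 12, 13, 16] has size 5, forcing χ ≥ 5, and the coloring below uses 5 colors, so χ(G) = 5.
A valid 5-coloring: color 1: [6, 10]; color 2: [2, 16]; color 3: [3, 4, 12]; color 4: [13]; color 5: [9].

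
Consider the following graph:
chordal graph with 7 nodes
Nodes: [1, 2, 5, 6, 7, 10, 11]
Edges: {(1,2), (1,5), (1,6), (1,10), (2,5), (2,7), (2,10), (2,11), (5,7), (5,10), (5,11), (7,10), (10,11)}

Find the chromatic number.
Clique number ω(G) = 4 (lower bound: χ ≥ ω).
The clique on [1, 2, 5, 10] has size 4, forcing χ ≥ 4, and the coloring below uses 4 colors, so χ(G) = 4.
A valid 4-coloring: color 1: [2, 6]; color 2: [10]; color 3: [5]; color 4: [1, 7, 11].

χ(G) = 4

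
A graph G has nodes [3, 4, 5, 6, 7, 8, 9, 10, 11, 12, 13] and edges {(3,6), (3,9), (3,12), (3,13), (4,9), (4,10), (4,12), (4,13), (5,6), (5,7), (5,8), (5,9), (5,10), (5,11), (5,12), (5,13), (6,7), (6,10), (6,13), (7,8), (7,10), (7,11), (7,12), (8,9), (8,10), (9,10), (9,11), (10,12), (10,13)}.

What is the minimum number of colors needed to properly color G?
χ(G) = 4

Clique number ω(G) = 4 (lower bound: χ ≥ ω).
The clique on [5, 8, 9, 10] has size 4, forcing χ ≥ 4, and the coloring below uses 4 colors, so χ(G) = 4.
A valid 4-coloring: color 1: [3, 4, 5]; color 2: [10, 11]; color 3: [7, 9, 13]; color 4: [6, 8, 12].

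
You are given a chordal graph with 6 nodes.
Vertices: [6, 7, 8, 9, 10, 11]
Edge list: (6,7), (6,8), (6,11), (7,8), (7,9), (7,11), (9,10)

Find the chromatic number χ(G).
χ(G) = 3

Clique number ω(G) = 3 (lower bound: χ ≥ ω).
The clique on [6, 7, 8] has size 3, forcing χ ≥ 3, and the coloring below uses 3 colors, so χ(G) = 3.
A valid 3-coloring: color 1: [7, 10]; color 2: [6, 9]; color 3: [8, 11].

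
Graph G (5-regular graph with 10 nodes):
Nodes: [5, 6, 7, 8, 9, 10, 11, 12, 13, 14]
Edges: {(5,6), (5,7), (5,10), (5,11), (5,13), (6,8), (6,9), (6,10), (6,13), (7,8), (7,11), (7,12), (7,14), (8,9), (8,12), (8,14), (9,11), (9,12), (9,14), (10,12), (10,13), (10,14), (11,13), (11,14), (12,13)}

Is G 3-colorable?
No, G is not 3-colorable

The clique on vertices [5, 6, 10, 13] has size 4 > 3, so it alone needs 4 colors.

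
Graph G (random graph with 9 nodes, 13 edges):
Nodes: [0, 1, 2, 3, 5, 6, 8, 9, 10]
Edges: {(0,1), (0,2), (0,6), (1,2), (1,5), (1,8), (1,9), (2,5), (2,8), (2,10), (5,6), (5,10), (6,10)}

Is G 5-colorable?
Yes, G is 5-colorable

A valid 5-coloring: color 1: [2, 3, 6, 9]; color 2: [1, 10]; color 3: [0, 5, 8].
(χ(G) = 3 ≤ 5.)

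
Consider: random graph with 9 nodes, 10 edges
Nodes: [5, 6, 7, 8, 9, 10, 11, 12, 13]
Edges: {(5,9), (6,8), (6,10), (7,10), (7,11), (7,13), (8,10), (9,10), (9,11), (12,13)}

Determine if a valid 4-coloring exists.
Yes, G is 4-colorable

A valid 4-coloring: color 1: [5, 10, 11, 13]; color 2: [6, 7, 9, 12]; color 3: [8].
(χ(G) = 3 ≤ 4.)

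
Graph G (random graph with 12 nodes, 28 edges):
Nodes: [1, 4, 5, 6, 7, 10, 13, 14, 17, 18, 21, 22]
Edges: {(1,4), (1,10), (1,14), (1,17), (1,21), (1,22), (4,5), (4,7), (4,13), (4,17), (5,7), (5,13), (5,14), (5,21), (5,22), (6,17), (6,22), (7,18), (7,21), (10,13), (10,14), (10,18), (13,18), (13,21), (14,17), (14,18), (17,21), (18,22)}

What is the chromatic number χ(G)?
χ(G) = 4

Clique number ω(G) = 3 (lower bound: χ ≥ ω).
Suppose a proper 3-coloring c exists. The clique [1, 4, 17] takes 3 distinct colors; by symmetry let c(1) = 1, c(4) = 2, c(17) = 3.
- Vertex 14: neighbors [1, 17] already have colors [1, 3] ⇒ c(14) = 2.
- Vertex 21: neighbors [1, 17] already have colors [1, 3] ⇒ c(21) = 2.
- Vertex 10: neighbors [1, 14] already have colors [1, 2] ⇒ c(10) = 3.
- Vertex 18: neighbors [14, 10] already have colors [2, 3] ⇒ c(18) = 1.
- Vertex 13: neighbors [18, 4, 10] already have colors [1, 2, 3] — all 3 colors blocked. Contradiction.
The forced assignments end in a contradiction, so G has no proper 3-coloring (χ ≥ 4).
The coloring below uses 4 colors, so χ(G) = 4.
A valid 4-coloring: color 1: [1, 5, 6, 18]; color 2: [4, 10, 21, 22]; color 3: [7, 13, 17]; color 4: [14].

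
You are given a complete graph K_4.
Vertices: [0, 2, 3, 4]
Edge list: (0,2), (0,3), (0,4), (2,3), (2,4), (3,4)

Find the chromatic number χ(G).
Clique number ω(G) = 4 (lower bound: χ ≥ ω).
The clique on [0, 2, 3, 4] has size 4, forcing χ ≥ 4, and the coloring below uses 4 colors, so χ(G) = 4.
A valid 4-coloring: color 1: [0]; color 2: [2]; color 3: [4]; color 4: [3].

χ(G) = 4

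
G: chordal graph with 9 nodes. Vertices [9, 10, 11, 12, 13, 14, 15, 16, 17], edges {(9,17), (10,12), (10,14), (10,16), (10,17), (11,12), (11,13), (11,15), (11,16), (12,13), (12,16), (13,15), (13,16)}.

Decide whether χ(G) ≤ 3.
The clique on vertices [11, 12, 13, 16] has size 4 > 3, so it alone needs 4 colors.

No, G is not 3-colorable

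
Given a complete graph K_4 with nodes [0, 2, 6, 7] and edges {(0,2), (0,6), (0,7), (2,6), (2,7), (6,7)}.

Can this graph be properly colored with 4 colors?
A valid 4-coloring: color 1: [7]; color 2: [2]; color 3: [0]; color 4: [6].
(χ(G) = 4 ≤ 4.)

Yes, G is 4-colorable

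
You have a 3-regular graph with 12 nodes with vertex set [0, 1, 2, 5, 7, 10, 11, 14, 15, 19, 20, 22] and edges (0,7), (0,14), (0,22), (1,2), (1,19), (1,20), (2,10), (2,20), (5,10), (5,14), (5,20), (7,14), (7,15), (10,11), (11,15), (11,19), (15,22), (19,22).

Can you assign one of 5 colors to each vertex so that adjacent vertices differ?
Yes, G is 5-colorable

A valid 5-coloring: color 1: [1, 5, 7, 11, 22]; color 2: [10, 14, 15, 19, 20]; color 3: [0, 2].
(χ(G) = 3 ≤ 5.)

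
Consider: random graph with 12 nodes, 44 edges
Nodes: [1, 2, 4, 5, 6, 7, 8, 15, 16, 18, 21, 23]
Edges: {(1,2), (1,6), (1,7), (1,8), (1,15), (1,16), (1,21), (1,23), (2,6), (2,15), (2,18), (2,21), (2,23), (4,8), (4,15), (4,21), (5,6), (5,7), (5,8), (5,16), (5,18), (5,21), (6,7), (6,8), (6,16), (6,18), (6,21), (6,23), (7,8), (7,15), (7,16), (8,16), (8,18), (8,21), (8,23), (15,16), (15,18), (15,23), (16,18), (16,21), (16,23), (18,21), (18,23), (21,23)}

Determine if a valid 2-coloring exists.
No, G is not 2-colorable

The clique on vertices [1, 6, 8, 16, 21, 23] has size 6 > 2, so it alone needs 6 colors.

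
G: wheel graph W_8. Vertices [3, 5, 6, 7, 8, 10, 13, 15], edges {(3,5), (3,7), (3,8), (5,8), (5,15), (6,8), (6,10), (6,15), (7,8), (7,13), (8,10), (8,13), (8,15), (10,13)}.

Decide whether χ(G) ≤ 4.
A valid 4-coloring: color 1: [8]; color 2: [7, 10, 15]; color 3: [3, 6, 13]; color 4: [5].
(χ(G) = 4 ≤ 4.)

Yes, G is 4-colorable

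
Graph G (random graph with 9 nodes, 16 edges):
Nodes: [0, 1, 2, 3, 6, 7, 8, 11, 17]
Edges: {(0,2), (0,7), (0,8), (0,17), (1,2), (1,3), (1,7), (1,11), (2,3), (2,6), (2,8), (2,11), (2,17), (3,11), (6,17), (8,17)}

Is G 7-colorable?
A valid 7-coloring: color 1: [2, 7]; color 2: [1, 17]; color 3: [0, 6, 11]; color 4: [3, 8].
(χ(G) = 4 ≤ 7.)

Yes, G is 7-colorable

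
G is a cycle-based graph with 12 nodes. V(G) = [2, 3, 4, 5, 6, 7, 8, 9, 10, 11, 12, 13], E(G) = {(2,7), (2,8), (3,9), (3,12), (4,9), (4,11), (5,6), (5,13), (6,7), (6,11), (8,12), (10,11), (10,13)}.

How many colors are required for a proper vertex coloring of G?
Clique number ω(G) = 2 (lower bound: χ ≥ ω).
Odd cycle [5, 13, 10, 11, 6] needs 3 colors (χ ≥ 3).
The coloring below uses 3 colors, so χ(G) = 3.
A valid 3-coloring: color 1: [2, 6, 9, 12, 13]; color 2: [3, 5, 7, 8, 11]; color 3: [4, 10].

χ(G) = 3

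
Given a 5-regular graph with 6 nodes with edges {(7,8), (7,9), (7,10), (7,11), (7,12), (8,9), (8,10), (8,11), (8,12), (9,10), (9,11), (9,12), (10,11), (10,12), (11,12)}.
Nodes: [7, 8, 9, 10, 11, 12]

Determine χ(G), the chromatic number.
Clique number ω(G) = 6 (lower bound: χ ≥ ω).
The clique on [7, 8, 9, 10, 11, 12] has size 6, forcing χ ≥ 6, and the coloring below uses 6 colors, so χ(G) = 6.
A valid 6-coloring: color 1: [8]; color 2: [12]; color 3: [11]; color 4: [9]; color 5: [7]; color 6: [10].

χ(G) = 6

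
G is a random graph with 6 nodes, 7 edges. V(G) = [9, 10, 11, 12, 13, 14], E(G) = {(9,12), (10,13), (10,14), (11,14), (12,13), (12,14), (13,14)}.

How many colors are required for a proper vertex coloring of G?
χ(G) = 3

Clique number ω(G) = 3 (lower bound: χ ≥ ω).
The clique on [10, 13, 14] has size 3, forcing χ ≥ 3, and the coloring below uses 3 colors, so χ(G) = 3.
A valid 3-coloring: color 1: [9, 14]; color 2: [10, 11, 12]; color 3: [13].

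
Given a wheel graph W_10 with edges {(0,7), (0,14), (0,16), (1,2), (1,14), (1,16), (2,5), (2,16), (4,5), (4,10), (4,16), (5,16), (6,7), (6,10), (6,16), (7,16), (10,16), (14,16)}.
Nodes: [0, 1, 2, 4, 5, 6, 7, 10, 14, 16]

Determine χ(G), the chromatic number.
χ(G) = 4

Clique number ω(G) = 3 (lower bound: χ ≥ ω).
Odd cycle [10, 4, 5, 2, 1, 14, 0, 7, 6] needs 3 colors (χ ≥ 3).
Vertex 16 is adjacent to every vertex of [0, 1, 2, 4, 5, 6, 7, 10, 14], which already need 3 colors among themselves, so 16 needs a new color (χ ≥ 4).
The coloring below uses 4 colors, so χ(G) = 4.
A valid 4-coloring: color 1: [16]; color 2: [1, 5, 7, 10]; color 3: [2, 4, 6, 14]; color 4: [0].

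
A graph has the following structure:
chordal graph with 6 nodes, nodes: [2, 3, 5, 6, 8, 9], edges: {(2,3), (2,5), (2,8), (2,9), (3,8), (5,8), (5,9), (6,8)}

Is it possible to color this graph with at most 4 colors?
Yes, G is 4-colorable

A valid 4-coloring: color 1: [8, 9]; color 2: [2, 6]; color 3: [3, 5].
(χ(G) = 3 ≤ 4.)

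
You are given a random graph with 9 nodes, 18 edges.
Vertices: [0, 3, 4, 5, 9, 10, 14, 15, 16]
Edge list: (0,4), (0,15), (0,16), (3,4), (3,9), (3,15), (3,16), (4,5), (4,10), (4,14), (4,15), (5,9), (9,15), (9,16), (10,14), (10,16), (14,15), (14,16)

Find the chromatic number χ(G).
Clique number ω(G) = 3 (lower bound: χ ≥ ω).
Suppose a proper 3-coloring c exists. The clique [0, 4, 15] takes 3 distinct colors; by symmetry let c(0) = 1, c(4) = 2, c(15) = 3.
- Vertex 3: neighbors [4, 15] already have colors [2, 3] ⇒ c(3) = 1.
- Vertex 9: neighbors [3, 15] already have colors [1, 3] ⇒ c(9) = 2.
- Vertex 14: neighbors [4, 15] already have colors [2, 3] ⇒ c(14) = 1.
- Vertex 10: neighbors [14, 4] already have colors [1, 2] ⇒ c(10) = 3.
- Vertex 16: neighbors [0, 9, 10] already have colors [1, 2, 3] — all 3 colors blocked. Contradiction.
The forced assignments end in a contradiction, so G has no proper 3-coloring (χ ≥ 4).
The coloring below uses 4 colors, so χ(G) = 4.
A valid 4-coloring: color 1: [4, 9]; color 2: [5, 15, 16]; color 3: [0, 3, 10]; color 4: [14].

χ(G) = 4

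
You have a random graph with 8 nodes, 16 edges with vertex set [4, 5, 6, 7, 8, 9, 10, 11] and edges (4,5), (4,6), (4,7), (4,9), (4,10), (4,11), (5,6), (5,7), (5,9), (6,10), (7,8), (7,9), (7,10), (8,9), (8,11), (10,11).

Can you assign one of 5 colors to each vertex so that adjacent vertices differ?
A valid 5-coloring: color 1: [4, 8]; color 2: [6, 7, 11]; color 3: [5, 10]; color 4: [9].
(χ(G) = 4 ≤ 5.)

Yes, G is 5-colorable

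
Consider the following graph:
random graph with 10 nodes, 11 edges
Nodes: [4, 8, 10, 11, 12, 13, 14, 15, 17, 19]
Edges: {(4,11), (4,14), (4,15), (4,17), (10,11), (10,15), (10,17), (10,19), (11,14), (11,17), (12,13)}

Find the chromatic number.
χ(G) = 3

Clique number ω(G) = 3 (lower bound: χ ≥ ω).
The clique on [4, 11, 17] has size 3, forcing χ ≥ 3, and the coloring below uses 3 colors, so χ(G) = 3.
A valid 3-coloring: color 1: [4, 8, 10, 13]; color 2: [11, 12, 15, 19]; color 3: [14, 17].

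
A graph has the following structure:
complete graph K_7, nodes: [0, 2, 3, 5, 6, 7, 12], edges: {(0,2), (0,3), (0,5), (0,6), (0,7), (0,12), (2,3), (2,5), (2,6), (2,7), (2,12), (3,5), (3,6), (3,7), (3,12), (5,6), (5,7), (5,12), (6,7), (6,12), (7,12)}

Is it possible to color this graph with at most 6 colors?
The clique on vertices [0, 2, 3, 5, 6, 7, 12] has size 7 > 6, so it alone needs 7 colors.

No, G is not 6-colorable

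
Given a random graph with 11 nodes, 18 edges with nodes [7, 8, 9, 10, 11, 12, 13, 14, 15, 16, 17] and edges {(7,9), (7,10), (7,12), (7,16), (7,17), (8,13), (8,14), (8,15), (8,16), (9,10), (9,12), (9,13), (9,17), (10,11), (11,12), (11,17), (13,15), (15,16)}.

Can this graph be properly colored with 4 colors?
A valid 4-coloring: color 1: [8, 9, 11]; color 2: [7, 13, 14]; color 3: [10, 12, 15, 17]; color 4: [16].
(χ(G) = 3 ≤ 4.)

Yes, G is 4-colorable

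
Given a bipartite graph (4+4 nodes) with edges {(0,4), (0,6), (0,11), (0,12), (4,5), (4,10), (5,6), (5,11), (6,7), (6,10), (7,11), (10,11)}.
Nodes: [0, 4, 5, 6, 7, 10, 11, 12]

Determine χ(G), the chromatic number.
Clique number ω(G) = 2 (lower bound: χ ≥ ω).
The graph is bipartite (no odd cycle), so 2 colors suffice: χ(G) = 2.
A valid 2-coloring: color 1: [0, 5, 7, 10]; color 2: [4, 6, 11, 12].

χ(G) = 2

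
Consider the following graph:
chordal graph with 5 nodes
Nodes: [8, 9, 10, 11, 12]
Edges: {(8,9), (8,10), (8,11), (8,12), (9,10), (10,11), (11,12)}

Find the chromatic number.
Clique number ω(G) = 3 (lower bound: χ ≥ ω).
The clique on [8, 9, 10] has size 3, forcing χ ≥ 3, and the coloring below uses 3 colors, so χ(G) = 3.
A valid 3-coloring: color 1: [8]; color 2: [10, 12]; color 3: [9, 11].

χ(G) = 3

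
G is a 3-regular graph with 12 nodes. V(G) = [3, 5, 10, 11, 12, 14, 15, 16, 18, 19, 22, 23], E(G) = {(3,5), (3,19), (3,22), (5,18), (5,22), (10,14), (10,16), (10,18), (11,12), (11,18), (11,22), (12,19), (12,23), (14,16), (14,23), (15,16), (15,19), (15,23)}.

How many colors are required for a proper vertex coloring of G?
Clique number ω(G) = 3 (lower bound: χ ≥ ω).
The clique on [3, 5, 22] has size 3, forcing χ ≥ 3, and the coloring below uses 3 colors, so χ(G) = 3.
A valid 3-coloring: color 1: [12, 14, 15, 18, 22]; color 2: [5, 10, 11, 19, 23]; color 3: [3, 16].

χ(G) = 3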